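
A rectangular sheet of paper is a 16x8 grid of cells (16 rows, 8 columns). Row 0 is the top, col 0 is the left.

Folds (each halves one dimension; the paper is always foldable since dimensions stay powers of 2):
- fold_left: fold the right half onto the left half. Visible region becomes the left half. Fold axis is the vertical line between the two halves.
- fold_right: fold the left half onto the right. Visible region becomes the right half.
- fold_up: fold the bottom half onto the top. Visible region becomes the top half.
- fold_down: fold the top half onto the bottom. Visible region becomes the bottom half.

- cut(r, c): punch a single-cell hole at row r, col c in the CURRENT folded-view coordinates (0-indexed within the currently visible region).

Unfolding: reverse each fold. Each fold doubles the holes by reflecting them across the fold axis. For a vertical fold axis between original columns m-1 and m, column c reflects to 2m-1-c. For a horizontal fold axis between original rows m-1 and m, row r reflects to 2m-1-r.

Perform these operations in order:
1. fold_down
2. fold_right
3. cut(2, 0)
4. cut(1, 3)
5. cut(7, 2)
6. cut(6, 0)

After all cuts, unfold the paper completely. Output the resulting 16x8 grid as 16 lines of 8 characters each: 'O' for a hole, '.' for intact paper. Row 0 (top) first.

Answer: .O....O.
...OO...
........
........
........
...OO...
O......O
........
........
O......O
...OO...
........
........
........
...OO...
.O....O.

Derivation:
Op 1 fold_down: fold axis h@8; visible region now rows[8,16) x cols[0,8) = 8x8
Op 2 fold_right: fold axis v@4; visible region now rows[8,16) x cols[4,8) = 8x4
Op 3 cut(2, 0): punch at orig (10,4); cuts so far [(10, 4)]; region rows[8,16) x cols[4,8) = 8x4
Op 4 cut(1, 3): punch at orig (9,7); cuts so far [(9, 7), (10, 4)]; region rows[8,16) x cols[4,8) = 8x4
Op 5 cut(7, 2): punch at orig (15,6); cuts so far [(9, 7), (10, 4), (15, 6)]; region rows[8,16) x cols[4,8) = 8x4
Op 6 cut(6, 0): punch at orig (14,4); cuts so far [(9, 7), (10, 4), (14, 4), (15, 6)]; region rows[8,16) x cols[4,8) = 8x4
Unfold 1 (reflect across v@4): 8 holes -> [(9, 0), (9, 7), (10, 3), (10, 4), (14, 3), (14, 4), (15, 1), (15, 6)]
Unfold 2 (reflect across h@8): 16 holes -> [(0, 1), (0, 6), (1, 3), (1, 4), (5, 3), (5, 4), (6, 0), (6, 7), (9, 0), (9, 7), (10, 3), (10, 4), (14, 3), (14, 4), (15, 1), (15, 6)]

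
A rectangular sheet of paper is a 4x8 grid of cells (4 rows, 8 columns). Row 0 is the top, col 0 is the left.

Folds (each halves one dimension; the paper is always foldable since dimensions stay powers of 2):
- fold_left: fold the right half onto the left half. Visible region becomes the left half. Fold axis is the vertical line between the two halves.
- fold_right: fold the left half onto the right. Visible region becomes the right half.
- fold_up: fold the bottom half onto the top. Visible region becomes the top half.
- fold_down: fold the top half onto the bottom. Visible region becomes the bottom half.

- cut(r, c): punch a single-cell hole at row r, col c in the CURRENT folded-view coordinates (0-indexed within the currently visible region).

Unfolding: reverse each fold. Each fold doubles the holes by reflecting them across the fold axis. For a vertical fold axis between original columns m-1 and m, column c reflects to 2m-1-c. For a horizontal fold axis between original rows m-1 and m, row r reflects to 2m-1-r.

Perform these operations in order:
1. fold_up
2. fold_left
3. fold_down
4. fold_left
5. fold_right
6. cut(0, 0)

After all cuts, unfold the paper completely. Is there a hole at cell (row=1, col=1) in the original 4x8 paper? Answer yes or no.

Op 1 fold_up: fold axis h@2; visible region now rows[0,2) x cols[0,8) = 2x8
Op 2 fold_left: fold axis v@4; visible region now rows[0,2) x cols[0,4) = 2x4
Op 3 fold_down: fold axis h@1; visible region now rows[1,2) x cols[0,4) = 1x4
Op 4 fold_left: fold axis v@2; visible region now rows[1,2) x cols[0,2) = 1x2
Op 5 fold_right: fold axis v@1; visible region now rows[1,2) x cols[1,2) = 1x1
Op 6 cut(0, 0): punch at orig (1,1); cuts so far [(1, 1)]; region rows[1,2) x cols[1,2) = 1x1
Unfold 1 (reflect across v@1): 2 holes -> [(1, 0), (1, 1)]
Unfold 2 (reflect across v@2): 4 holes -> [(1, 0), (1, 1), (1, 2), (1, 3)]
Unfold 3 (reflect across h@1): 8 holes -> [(0, 0), (0, 1), (0, 2), (0, 3), (1, 0), (1, 1), (1, 2), (1, 3)]
Unfold 4 (reflect across v@4): 16 holes -> [(0, 0), (0, 1), (0, 2), (0, 3), (0, 4), (0, 5), (0, 6), (0, 7), (1, 0), (1, 1), (1, 2), (1, 3), (1, 4), (1, 5), (1, 6), (1, 7)]
Unfold 5 (reflect across h@2): 32 holes -> [(0, 0), (0, 1), (0, 2), (0, 3), (0, 4), (0, 5), (0, 6), (0, 7), (1, 0), (1, 1), (1, 2), (1, 3), (1, 4), (1, 5), (1, 6), (1, 7), (2, 0), (2, 1), (2, 2), (2, 3), (2, 4), (2, 5), (2, 6), (2, 7), (3, 0), (3, 1), (3, 2), (3, 3), (3, 4), (3, 5), (3, 6), (3, 7)]
Holes: [(0, 0), (0, 1), (0, 2), (0, 3), (0, 4), (0, 5), (0, 6), (0, 7), (1, 0), (1, 1), (1, 2), (1, 3), (1, 4), (1, 5), (1, 6), (1, 7), (2, 0), (2, 1), (2, 2), (2, 3), (2, 4), (2, 5), (2, 6), (2, 7), (3, 0), (3, 1), (3, 2), (3, 3), (3, 4), (3, 5), (3, 6), (3, 7)]

Answer: yes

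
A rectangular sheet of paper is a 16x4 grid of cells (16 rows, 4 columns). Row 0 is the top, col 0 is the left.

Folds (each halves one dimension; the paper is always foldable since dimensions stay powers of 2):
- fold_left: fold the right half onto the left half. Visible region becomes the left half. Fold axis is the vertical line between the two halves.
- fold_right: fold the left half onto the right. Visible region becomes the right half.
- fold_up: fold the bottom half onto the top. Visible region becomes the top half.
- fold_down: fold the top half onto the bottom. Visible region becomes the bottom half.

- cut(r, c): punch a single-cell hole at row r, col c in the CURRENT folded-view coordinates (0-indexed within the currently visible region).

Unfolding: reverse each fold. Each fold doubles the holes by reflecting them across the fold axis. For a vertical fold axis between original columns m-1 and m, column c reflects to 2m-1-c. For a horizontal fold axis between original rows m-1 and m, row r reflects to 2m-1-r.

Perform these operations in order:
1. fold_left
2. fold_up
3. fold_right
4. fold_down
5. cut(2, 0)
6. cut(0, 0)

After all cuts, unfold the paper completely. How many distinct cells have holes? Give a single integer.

Answer: 32

Derivation:
Op 1 fold_left: fold axis v@2; visible region now rows[0,16) x cols[0,2) = 16x2
Op 2 fold_up: fold axis h@8; visible region now rows[0,8) x cols[0,2) = 8x2
Op 3 fold_right: fold axis v@1; visible region now rows[0,8) x cols[1,2) = 8x1
Op 4 fold_down: fold axis h@4; visible region now rows[4,8) x cols[1,2) = 4x1
Op 5 cut(2, 0): punch at orig (6,1); cuts so far [(6, 1)]; region rows[4,8) x cols[1,2) = 4x1
Op 6 cut(0, 0): punch at orig (4,1); cuts so far [(4, 1), (6, 1)]; region rows[4,8) x cols[1,2) = 4x1
Unfold 1 (reflect across h@4): 4 holes -> [(1, 1), (3, 1), (4, 1), (6, 1)]
Unfold 2 (reflect across v@1): 8 holes -> [(1, 0), (1, 1), (3, 0), (3, 1), (4, 0), (4, 1), (6, 0), (6, 1)]
Unfold 3 (reflect across h@8): 16 holes -> [(1, 0), (1, 1), (3, 0), (3, 1), (4, 0), (4, 1), (6, 0), (6, 1), (9, 0), (9, 1), (11, 0), (11, 1), (12, 0), (12, 1), (14, 0), (14, 1)]
Unfold 4 (reflect across v@2): 32 holes -> [(1, 0), (1, 1), (1, 2), (1, 3), (3, 0), (3, 1), (3, 2), (3, 3), (4, 0), (4, 1), (4, 2), (4, 3), (6, 0), (6, 1), (6, 2), (6, 3), (9, 0), (9, 1), (9, 2), (9, 3), (11, 0), (11, 1), (11, 2), (11, 3), (12, 0), (12, 1), (12, 2), (12, 3), (14, 0), (14, 1), (14, 2), (14, 3)]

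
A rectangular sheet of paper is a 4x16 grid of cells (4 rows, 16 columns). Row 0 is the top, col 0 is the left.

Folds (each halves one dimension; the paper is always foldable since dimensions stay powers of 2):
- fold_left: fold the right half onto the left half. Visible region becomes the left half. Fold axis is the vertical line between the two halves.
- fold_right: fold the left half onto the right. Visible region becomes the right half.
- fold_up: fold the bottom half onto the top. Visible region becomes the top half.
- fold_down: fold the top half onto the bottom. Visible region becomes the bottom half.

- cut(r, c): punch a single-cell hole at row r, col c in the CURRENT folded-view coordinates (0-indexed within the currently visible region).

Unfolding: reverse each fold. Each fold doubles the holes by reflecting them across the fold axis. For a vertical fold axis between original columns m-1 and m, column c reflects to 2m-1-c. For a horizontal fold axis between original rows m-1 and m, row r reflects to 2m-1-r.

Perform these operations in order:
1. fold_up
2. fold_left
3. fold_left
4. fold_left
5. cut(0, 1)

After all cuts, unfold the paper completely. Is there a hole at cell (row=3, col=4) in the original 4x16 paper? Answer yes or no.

Op 1 fold_up: fold axis h@2; visible region now rows[0,2) x cols[0,16) = 2x16
Op 2 fold_left: fold axis v@8; visible region now rows[0,2) x cols[0,8) = 2x8
Op 3 fold_left: fold axis v@4; visible region now rows[0,2) x cols[0,4) = 2x4
Op 4 fold_left: fold axis v@2; visible region now rows[0,2) x cols[0,2) = 2x2
Op 5 cut(0, 1): punch at orig (0,1); cuts so far [(0, 1)]; region rows[0,2) x cols[0,2) = 2x2
Unfold 1 (reflect across v@2): 2 holes -> [(0, 1), (0, 2)]
Unfold 2 (reflect across v@4): 4 holes -> [(0, 1), (0, 2), (0, 5), (0, 6)]
Unfold 3 (reflect across v@8): 8 holes -> [(0, 1), (0, 2), (0, 5), (0, 6), (0, 9), (0, 10), (0, 13), (0, 14)]
Unfold 4 (reflect across h@2): 16 holes -> [(0, 1), (0, 2), (0, 5), (0, 6), (0, 9), (0, 10), (0, 13), (0, 14), (3, 1), (3, 2), (3, 5), (3, 6), (3, 9), (3, 10), (3, 13), (3, 14)]
Holes: [(0, 1), (0, 2), (0, 5), (0, 6), (0, 9), (0, 10), (0, 13), (0, 14), (3, 1), (3, 2), (3, 5), (3, 6), (3, 9), (3, 10), (3, 13), (3, 14)]

Answer: no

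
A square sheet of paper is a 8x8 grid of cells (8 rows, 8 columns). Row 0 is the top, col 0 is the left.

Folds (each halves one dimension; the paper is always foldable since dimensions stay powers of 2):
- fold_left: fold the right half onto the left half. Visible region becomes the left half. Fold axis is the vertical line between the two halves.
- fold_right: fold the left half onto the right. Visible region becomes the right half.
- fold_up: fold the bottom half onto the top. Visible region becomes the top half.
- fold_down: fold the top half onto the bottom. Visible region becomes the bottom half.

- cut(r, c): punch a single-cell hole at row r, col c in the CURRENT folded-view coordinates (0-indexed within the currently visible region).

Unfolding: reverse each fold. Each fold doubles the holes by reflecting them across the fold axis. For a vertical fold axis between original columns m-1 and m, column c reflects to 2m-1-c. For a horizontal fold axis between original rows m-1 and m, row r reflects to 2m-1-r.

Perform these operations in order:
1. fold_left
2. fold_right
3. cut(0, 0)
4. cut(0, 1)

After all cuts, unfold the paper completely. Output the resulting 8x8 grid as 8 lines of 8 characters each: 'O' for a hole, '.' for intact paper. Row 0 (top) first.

Op 1 fold_left: fold axis v@4; visible region now rows[0,8) x cols[0,4) = 8x4
Op 2 fold_right: fold axis v@2; visible region now rows[0,8) x cols[2,4) = 8x2
Op 3 cut(0, 0): punch at orig (0,2); cuts so far [(0, 2)]; region rows[0,8) x cols[2,4) = 8x2
Op 4 cut(0, 1): punch at orig (0,3); cuts so far [(0, 2), (0, 3)]; region rows[0,8) x cols[2,4) = 8x2
Unfold 1 (reflect across v@2): 4 holes -> [(0, 0), (0, 1), (0, 2), (0, 3)]
Unfold 2 (reflect across v@4): 8 holes -> [(0, 0), (0, 1), (0, 2), (0, 3), (0, 4), (0, 5), (0, 6), (0, 7)]

Answer: OOOOOOOO
........
........
........
........
........
........
........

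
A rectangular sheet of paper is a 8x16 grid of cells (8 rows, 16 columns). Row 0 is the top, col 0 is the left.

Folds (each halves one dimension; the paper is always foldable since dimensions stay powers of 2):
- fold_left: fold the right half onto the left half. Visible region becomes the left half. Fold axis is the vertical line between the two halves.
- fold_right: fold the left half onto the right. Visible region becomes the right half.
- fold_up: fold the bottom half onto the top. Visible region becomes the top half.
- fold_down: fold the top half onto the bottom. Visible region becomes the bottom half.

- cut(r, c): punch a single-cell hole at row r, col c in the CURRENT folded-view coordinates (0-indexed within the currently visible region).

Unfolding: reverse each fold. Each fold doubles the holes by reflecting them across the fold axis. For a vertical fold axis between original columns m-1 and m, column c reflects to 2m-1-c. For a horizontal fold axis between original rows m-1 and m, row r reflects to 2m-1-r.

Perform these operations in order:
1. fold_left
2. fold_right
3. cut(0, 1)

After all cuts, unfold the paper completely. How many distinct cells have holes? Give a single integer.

Answer: 4

Derivation:
Op 1 fold_left: fold axis v@8; visible region now rows[0,8) x cols[0,8) = 8x8
Op 2 fold_right: fold axis v@4; visible region now rows[0,8) x cols[4,8) = 8x4
Op 3 cut(0, 1): punch at orig (0,5); cuts so far [(0, 5)]; region rows[0,8) x cols[4,8) = 8x4
Unfold 1 (reflect across v@4): 2 holes -> [(0, 2), (0, 5)]
Unfold 2 (reflect across v@8): 4 holes -> [(0, 2), (0, 5), (0, 10), (0, 13)]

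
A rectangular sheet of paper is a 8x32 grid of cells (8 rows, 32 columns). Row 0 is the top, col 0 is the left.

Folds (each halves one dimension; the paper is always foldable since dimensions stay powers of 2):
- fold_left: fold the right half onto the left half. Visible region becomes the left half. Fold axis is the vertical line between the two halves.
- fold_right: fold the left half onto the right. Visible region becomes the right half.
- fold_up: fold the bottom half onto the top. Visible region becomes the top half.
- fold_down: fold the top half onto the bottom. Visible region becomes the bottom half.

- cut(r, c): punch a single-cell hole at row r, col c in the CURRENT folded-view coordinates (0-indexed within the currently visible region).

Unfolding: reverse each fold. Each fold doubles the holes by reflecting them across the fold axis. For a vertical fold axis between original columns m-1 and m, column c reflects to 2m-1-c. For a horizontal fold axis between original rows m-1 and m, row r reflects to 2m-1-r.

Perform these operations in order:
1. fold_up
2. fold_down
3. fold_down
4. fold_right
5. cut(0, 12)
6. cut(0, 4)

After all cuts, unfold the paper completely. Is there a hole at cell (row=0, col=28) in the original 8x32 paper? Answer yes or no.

Answer: yes

Derivation:
Op 1 fold_up: fold axis h@4; visible region now rows[0,4) x cols[0,32) = 4x32
Op 2 fold_down: fold axis h@2; visible region now rows[2,4) x cols[0,32) = 2x32
Op 3 fold_down: fold axis h@3; visible region now rows[3,4) x cols[0,32) = 1x32
Op 4 fold_right: fold axis v@16; visible region now rows[3,4) x cols[16,32) = 1x16
Op 5 cut(0, 12): punch at orig (3,28); cuts so far [(3, 28)]; region rows[3,4) x cols[16,32) = 1x16
Op 6 cut(0, 4): punch at orig (3,20); cuts so far [(3, 20), (3, 28)]; region rows[3,4) x cols[16,32) = 1x16
Unfold 1 (reflect across v@16): 4 holes -> [(3, 3), (3, 11), (3, 20), (3, 28)]
Unfold 2 (reflect across h@3): 8 holes -> [(2, 3), (2, 11), (2, 20), (2, 28), (3, 3), (3, 11), (3, 20), (3, 28)]
Unfold 3 (reflect across h@2): 16 holes -> [(0, 3), (0, 11), (0, 20), (0, 28), (1, 3), (1, 11), (1, 20), (1, 28), (2, 3), (2, 11), (2, 20), (2, 28), (3, 3), (3, 11), (3, 20), (3, 28)]
Unfold 4 (reflect across h@4): 32 holes -> [(0, 3), (0, 11), (0, 20), (0, 28), (1, 3), (1, 11), (1, 20), (1, 28), (2, 3), (2, 11), (2, 20), (2, 28), (3, 3), (3, 11), (3, 20), (3, 28), (4, 3), (4, 11), (4, 20), (4, 28), (5, 3), (5, 11), (5, 20), (5, 28), (6, 3), (6, 11), (6, 20), (6, 28), (7, 3), (7, 11), (7, 20), (7, 28)]
Holes: [(0, 3), (0, 11), (0, 20), (0, 28), (1, 3), (1, 11), (1, 20), (1, 28), (2, 3), (2, 11), (2, 20), (2, 28), (3, 3), (3, 11), (3, 20), (3, 28), (4, 3), (4, 11), (4, 20), (4, 28), (5, 3), (5, 11), (5, 20), (5, 28), (6, 3), (6, 11), (6, 20), (6, 28), (7, 3), (7, 11), (7, 20), (7, 28)]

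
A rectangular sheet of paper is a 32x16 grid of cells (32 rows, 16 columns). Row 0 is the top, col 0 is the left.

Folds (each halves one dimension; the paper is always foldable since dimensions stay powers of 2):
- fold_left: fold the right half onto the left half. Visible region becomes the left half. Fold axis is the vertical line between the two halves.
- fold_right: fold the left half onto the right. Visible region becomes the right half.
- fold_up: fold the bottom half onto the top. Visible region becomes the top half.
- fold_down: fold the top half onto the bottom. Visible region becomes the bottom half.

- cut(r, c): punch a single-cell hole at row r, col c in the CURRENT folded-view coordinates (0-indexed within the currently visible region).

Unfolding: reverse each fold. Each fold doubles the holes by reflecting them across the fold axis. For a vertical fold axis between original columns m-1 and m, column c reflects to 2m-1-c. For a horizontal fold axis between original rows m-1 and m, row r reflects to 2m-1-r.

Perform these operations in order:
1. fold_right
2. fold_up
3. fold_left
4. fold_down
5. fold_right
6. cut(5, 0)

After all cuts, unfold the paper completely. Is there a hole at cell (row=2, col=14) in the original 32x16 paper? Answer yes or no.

Op 1 fold_right: fold axis v@8; visible region now rows[0,32) x cols[8,16) = 32x8
Op 2 fold_up: fold axis h@16; visible region now rows[0,16) x cols[8,16) = 16x8
Op 3 fold_left: fold axis v@12; visible region now rows[0,16) x cols[8,12) = 16x4
Op 4 fold_down: fold axis h@8; visible region now rows[8,16) x cols[8,12) = 8x4
Op 5 fold_right: fold axis v@10; visible region now rows[8,16) x cols[10,12) = 8x2
Op 6 cut(5, 0): punch at orig (13,10); cuts so far [(13, 10)]; region rows[8,16) x cols[10,12) = 8x2
Unfold 1 (reflect across v@10): 2 holes -> [(13, 9), (13, 10)]
Unfold 2 (reflect across h@8): 4 holes -> [(2, 9), (2, 10), (13, 9), (13, 10)]
Unfold 3 (reflect across v@12): 8 holes -> [(2, 9), (2, 10), (2, 13), (2, 14), (13, 9), (13, 10), (13, 13), (13, 14)]
Unfold 4 (reflect across h@16): 16 holes -> [(2, 9), (2, 10), (2, 13), (2, 14), (13, 9), (13, 10), (13, 13), (13, 14), (18, 9), (18, 10), (18, 13), (18, 14), (29, 9), (29, 10), (29, 13), (29, 14)]
Unfold 5 (reflect across v@8): 32 holes -> [(2, 1), (2, 2), (2, 5), (2, 6), (2, 9), (2, 10), (2, 13), (2, 14), (13, 1), (13, 2), (13, 5), (13, 6), (13, 9), (13, 10), (13, 13), (13, 14), (18, 1), (18, 2), (18, 5), (18, 6), (18, 9), (18, 10), (18, 13), (18, 14), (29, 1), (29, 2), (29, 5), (29, 6), (29, 9), (29, 10), (29, 13), (29, 14)]
Holes: [(2, 1), (2, 2), (2, 5), (2, 6), (2, 9), (2, 10), (2, 13), (2, 14), (13, 1), (13, 2), (13, 5), (13, 6), (13, 9), (13, 10), (13, 13), (13, 14), (18, 1), (18, 2), (18, 5), (18, 6), (18, 9), (18, 10), (18, 13), (18, 14), (29, 1), (29, 2), (29, 5), (29, 6), (29, 9), (29, 10), (29, 13), (29, 14)]

Answer: yes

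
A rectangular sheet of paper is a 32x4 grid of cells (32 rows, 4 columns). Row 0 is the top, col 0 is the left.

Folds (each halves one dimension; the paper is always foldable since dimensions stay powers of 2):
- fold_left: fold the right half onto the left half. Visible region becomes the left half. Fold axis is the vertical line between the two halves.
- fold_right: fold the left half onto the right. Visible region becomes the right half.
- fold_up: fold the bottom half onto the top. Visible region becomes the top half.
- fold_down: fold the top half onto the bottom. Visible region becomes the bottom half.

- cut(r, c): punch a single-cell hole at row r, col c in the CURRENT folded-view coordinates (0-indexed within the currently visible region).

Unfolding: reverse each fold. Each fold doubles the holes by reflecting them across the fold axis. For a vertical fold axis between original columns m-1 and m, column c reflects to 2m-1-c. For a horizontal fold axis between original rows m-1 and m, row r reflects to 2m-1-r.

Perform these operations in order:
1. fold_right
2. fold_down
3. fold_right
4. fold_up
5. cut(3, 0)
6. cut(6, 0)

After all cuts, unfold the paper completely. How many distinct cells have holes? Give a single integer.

Op 1 fold_right: fold axis v@2; visible region now rows[0,32) x cols[2,4) = 32x2
Op 2 fold_down: fold axis h@16; visible region now rows[16,32) x cols[2,4) = 16x2
Op 3 fold_right: fold axis v@3; visible region now rows[16,32) x cols[3,4) = 16x1
Op 4 fold_up: fold axis h@24; visible region now rows[16,24) x cols[3,4) = 8x1
Op 5 cut(3, 0): punch at orig (19,3); cuts so far [(19, 3)]; region rows[16,24) x cols[3,4) = 8x1
Op 6 cut(6, 0): punch at orig (22,3); cuts so far [(19, 3), (22, 3)]; region rows[16,24) x cols[3,4) = 8x1
Unfold 1 (reflect across h@24): 4 holes -> [(19, 3), (22, 3), (25, 3), (28, 3)]
Unfold 2 (reflect across v@3): 8 holes -> [(19, 2), (19, 3), (22, 2), (22, 3), (25, 2), (25, 3), (28, 2), (28, 3)]
Unfold 3 (reflect across h@16): 16 holes -> [(3, 2), (3, 3), (6, 2), (6, 3), (9, 2), (9, 3), (12, 2), (12, 3), (19, 2), (19, 3), (22, 2), (22, 3), (25, 2), (25, 3), (28, 2), (28, 3)]
Unfold 4 (reflect across v@2): 32 holes -> [(3, 0), (3, 1), (3, 2), (3, 3), (6, 0), (6, 1), (6, 2), (6, 3), (9, 0), (9, 1), (9, 2), (9, 3), (12, 0), (12, 1), (12, 2), (12, 3), (19, 0), (19, 1), (19, 2), (19, 3), (22, 0), (22, 1), (22, 2), (22, 3), (25, 0), (25, 1), (25, 2), (25, 3), (28, 0), (28, 1), (28, 2), (28, 3)]

Answer: 32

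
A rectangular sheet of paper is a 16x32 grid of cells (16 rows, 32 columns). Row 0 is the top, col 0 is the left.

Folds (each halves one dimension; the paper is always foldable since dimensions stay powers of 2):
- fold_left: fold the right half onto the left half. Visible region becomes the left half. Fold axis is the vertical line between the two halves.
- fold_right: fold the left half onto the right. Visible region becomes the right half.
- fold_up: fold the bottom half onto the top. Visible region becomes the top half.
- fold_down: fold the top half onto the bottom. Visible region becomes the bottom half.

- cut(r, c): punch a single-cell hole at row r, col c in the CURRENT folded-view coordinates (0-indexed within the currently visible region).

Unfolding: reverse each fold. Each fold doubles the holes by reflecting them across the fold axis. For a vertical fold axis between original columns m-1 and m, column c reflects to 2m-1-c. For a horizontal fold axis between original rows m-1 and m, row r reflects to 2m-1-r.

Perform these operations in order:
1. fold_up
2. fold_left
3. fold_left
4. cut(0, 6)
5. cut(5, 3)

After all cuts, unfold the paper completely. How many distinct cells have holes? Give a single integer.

Op 1 fold_up: fold axis h@8; visible region now rows[0,8) x cols[0,32) = 8x32
Op 2 fold_left: fold axis v@16; visible region now rows[0,8) x cols[0,16) = 8x16
Op 3 fold_left: fold axis v@8; visible region now rows[0,8) x cols[0,8) = 8x8
Op 4 cut(0, 6): punch at orig (0,6); cuts so far [(0, 6)]; region rows[0,8) x cols[0,8) = 8x8
Op 5 cut(5, 3): punch at orig (5,3); cuts so far [(0, 6), (5, 3)]; region rows[0,8) x cols[0,8) = 8x8
Unfold 1 (reflect across v@8): 4 holes -> [(0, 6), (0, 9), (5, 3), (5, 12)]
Unfold 2 (reflect across v@16): 8 holes -> [(0, 6), (0, 9), (0, 22), (0, 25), (5, 3), (5, 12), (5, 19), (5, 28)]
Unfold 3 (reflect across h@8): 16 holes -> [(0, 6), (0, 9), (0, 22), (0, 25), (5, 3), (5, 12), (5, 19), (5, 28), (10, 3), (10, 12), (10, 19), (10, 28), (15, 6), (15, 9), (15, 22), (15, 25)]

Answer: 16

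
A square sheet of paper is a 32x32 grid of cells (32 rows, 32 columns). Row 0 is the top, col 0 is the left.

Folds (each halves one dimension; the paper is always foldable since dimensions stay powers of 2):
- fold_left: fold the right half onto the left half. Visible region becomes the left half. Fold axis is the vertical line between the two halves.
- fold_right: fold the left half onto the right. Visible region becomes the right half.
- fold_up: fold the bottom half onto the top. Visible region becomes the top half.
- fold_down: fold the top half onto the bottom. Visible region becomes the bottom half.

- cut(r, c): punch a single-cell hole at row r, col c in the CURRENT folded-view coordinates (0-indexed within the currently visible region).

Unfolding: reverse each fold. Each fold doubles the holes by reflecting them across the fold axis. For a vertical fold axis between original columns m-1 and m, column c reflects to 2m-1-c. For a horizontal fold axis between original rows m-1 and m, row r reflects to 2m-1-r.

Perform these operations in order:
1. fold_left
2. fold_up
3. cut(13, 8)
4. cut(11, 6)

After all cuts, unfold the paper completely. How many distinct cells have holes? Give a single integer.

Answer: 8

Derivation:
Op 1 fold_left: fold axis v@16; visible region now rows[0,32) x cols[0,16) = 32x16
Op 2 fold_up: fold axis h@16; visible region now rows[0,16) x cols[0,16) = 16x16
Op 3 cut(13, 8): punch at orig (13,8); cuts so far [(13, 8)]; region rows[0,16) x cols[0,16) = 16x16
Op 4 cut(11, 6): punch at orig (11,6); cuts so far [(11, 6), (13, 8)]; region rows[0,16) x cols[0,16) = 16x16
Unfold 1 (reflect across h@16): 4 holes -> [(11, 6), (13, 8), (18, 8), (20, 6)]
Unfold 2 (reflect across v@16): 8 holes -> [(11, 6), (11, 25), (13, 8), (13, 23), (18, 8), (18, 23), (20, 6), (20, 25)]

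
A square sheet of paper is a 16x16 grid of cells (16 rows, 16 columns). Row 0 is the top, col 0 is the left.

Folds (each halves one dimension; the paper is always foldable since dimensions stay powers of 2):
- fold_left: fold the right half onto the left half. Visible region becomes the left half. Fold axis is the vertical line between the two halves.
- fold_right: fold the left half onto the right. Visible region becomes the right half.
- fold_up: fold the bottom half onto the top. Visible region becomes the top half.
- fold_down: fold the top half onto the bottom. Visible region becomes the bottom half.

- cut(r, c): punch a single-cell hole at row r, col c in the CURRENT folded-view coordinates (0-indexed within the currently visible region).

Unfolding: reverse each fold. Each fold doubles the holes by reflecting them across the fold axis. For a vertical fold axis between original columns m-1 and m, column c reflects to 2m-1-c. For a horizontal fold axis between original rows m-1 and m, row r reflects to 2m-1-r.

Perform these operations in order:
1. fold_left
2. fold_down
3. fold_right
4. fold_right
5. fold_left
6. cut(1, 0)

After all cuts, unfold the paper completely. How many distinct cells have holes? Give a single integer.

Answer: 32

Derivation:
Op 1 fold_left: fold axis v@8; visible region now rows[0,16) x cols[0,8) = 16x8
Op 2 fold_down: fold axis h@8; visible region now rows[8,16) x cols[0,8) = 8x8
Op 3 fold_right: fold axis v@4; visible region now rows[8,16) x cols[4,8) = 8x4
Op 4 fold_right: fold axis v@6; visible region now rows[8,16) x cols[6,8) = 8x2
Op 5 fold_left: fold axis v@7; visible region now rows[8,16) x cols[6,7) = 8x1
Op 6 cut(1, 0): punch at orig (9,6); cuts so far [(9, 6)]; region rows[8,16) x cols[6,7) = 8x1
Unfold 1 (reflect across v@7): 2 holes -> [(9, 6), (9, 7)]
Unfold 2 (reflect across v@6): 4 holes -> [(9, 4), (9, 5), (9, 6), (9, 7)]
Unfold 3 (reflect across v@4): 8 holes -> [(9, 0), (9, 1), (9, 2), (9, 3), (9, 4), (9, 5), (9, 6), (9, 7)]
Unfold 4 (reflect across h@8): 16 holes -> [(6, 0), (6, 1), (6, 2), (6, 3), (6, 4), (6, 5), (6, 6), (6, 7), (9, 0), (9, 1), (9, 2), (9, 3), (9, 4), (9, 5), (9, 6), (9, 7)]
Unfold 5 (reflect across v@8): 32 holes -> [(6, 0), (6, 1), (6, 2), (6, 3), (6, 4), (6, 5), (6, 6), (6, 7), (6, 8), (6, 9), (6, 10), (6, 11), (6, 12), (6, 13), (6, 14), (6, 15), (9, 0), (9, 1), (9, 2), (9, 3), (9, 4), (9, 5), (9, 6), (9, 7), (9, 8), (9, 9), (9, 10), (9, 11), (9, 12), (9, 13), (9, 14), (9, 15)]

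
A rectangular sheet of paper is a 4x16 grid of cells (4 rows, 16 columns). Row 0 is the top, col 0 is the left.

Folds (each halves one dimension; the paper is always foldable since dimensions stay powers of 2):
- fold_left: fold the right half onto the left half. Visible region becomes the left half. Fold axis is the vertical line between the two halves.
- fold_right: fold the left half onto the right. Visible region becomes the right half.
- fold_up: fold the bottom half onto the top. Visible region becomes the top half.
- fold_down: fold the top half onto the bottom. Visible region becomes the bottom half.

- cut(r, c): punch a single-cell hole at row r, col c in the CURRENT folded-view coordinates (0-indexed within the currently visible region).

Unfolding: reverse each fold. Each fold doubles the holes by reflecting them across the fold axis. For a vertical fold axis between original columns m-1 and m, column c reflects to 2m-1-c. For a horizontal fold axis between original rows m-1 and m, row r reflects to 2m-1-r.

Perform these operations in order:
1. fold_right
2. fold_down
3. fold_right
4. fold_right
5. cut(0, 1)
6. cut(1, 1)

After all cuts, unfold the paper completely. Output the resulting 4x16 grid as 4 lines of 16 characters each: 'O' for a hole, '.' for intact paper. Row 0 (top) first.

Answer: O..OO..OO..OO..O
O..OO..OO..OO..O
O..OO..OO..OO..O
O..OO..OO..OO..O

Derivation:
Op 1 fold_right: fold axis v@8; visible region now rows[0,4) x cols[8,16) = 4x8
Op 2 fold_down: fold axis h@2; visible region now rows[2,4) x cols[8,16) = 2x8
Op 3 fold_right: fold axis v@12; visible region now rows[2,4) x cols[12,16) = 2x4
Op 4 fold_right: fold axis v@14; visible region now rows[2,4) x cols[14,16) = 2x2
Op 5 cut(0, 1): punch at orig (2,15); cuts so far [(2, 15)]; region rows[2,4) x cols[14,16) = 2x2
Op 6 cut(1, 1): punch at orig (3,15); cuts so far [(2, 15), (3, 15)]; region rows[2,4) x cols[14,16) = 2x2
Unfold 1 (reflect across v@14): 4 holes -> [(2, 12), (2, 15), (3, 12), (3, 15)]
Unfold 2 (reflect across v@12): 8 holes -> [(2, 8), (2, 11), (2, 12), (2, 15), (3, 8), (3, 11), (3, 12), (3, 15)]
Unfold 3 (reflect across h@2): 16 holes -> [(0, 8), (0, 11), (0, 12), (0, 15), (1, 8), (1, 11), (1, 12), (1, 15), (2, 8), (2, 11), (2, 12), (2, 15), (3, 8), (3, 11), (3, 12), (3, 15)]
Unfold 4 (reflect across v@8): 32 holes -> [(0, 0), (0, 3), (0, 4), (0, 7), (0, 8), (0, 11), (0, 12), (0, 15), (1, 0), (1, 3), (1, 4), (1, 7), (1, 8), (1, 11), (1, 12), (1, 15), (2, 0), (2, 3), (2, 4), (2, 7), (2, 8), (2, 11), (2, 12), (2, 15), (3, 0), (3, 3), (3, 4), (3, 7), (3, 8), (3, 11), (3, 12), (3, 15)]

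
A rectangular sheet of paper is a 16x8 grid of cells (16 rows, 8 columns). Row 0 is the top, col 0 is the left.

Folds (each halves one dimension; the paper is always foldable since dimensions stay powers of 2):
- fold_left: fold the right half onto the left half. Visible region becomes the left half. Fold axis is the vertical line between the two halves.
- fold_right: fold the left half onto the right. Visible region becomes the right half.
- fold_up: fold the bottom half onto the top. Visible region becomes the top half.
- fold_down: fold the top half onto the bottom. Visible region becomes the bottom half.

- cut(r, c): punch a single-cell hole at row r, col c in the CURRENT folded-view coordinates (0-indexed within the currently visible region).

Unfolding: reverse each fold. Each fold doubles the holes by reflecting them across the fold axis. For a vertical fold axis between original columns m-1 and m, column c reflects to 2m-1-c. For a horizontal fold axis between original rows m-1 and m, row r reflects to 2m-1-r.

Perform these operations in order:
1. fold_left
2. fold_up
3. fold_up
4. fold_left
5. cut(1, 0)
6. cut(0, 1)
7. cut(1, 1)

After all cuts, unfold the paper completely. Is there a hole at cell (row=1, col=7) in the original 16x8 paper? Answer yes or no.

Answer: yes

Derivation:
Op 1 fold_left: fold axis v@4; visible region now rows[0,16) x cols[0,4) = 16x4
Op 2 fold_up: fold axis h@8; visible region now rows[0,8) x cols[0,4) = 8x4
Op 3 fold_up: fold axis h@4; visible region now rows[0,4) x cols[0,4) = 4x4
Op 4 fold_left: fold axis v@2; visible region now rows[0,4) x cols[0,2) = 4x2
Op 5 cut(1, 0): punch at orig (1,0); cuts so far [(1, 0)]; region rows[0,4) x cols[0,2) = 4x2
Op 6 cut(0, 1): punch at orig (0,1); cuts so far [(0, 1), (1, 0)]; region rows[0,4) x cols[0,2) = 4x2
Op 7 cut(1, 1): punch at orig (1,1); cuts so far [(0, 1), (1, 0), (1, 1)]; region rows[0,4) x cols[0,2) = 4x2
Unfold 1 (reflect across v@2): 6 holes -> [(0, 1), (0, 2), (1, 0), (1, 1), (1, 2), (1, 3)]
Unfold 2 (reflect across h@4): 12 holes -> [(0, 1), (0, 2), (1, 0), (1, 1), (1, 2), (1, 3), (6, 0), (6, 1), (6, 2), (6, 3), (7, 1), (7, 2)]
Unfold 3 (reflect across h@8): 24 holes -> [(0, 1), (0, 2), (1, 0), (1, 1), (1, 2), (1, 3), (6, 0), (6, 1), (6, 2), (6, 3), (7, 1), (7, 2), (8, 1), (8, 2), (9, 0), (9, 1), (9, 2), (9, 3), (14, 0), (14, 1), (14, 2), (14, 3), (15, 1), (15, 2)]
Unfold 4 (reflect across v@4): 48 holes -> [(0, 1), (0, 2), (0, 5), (0, 6), (1, 0), (1, 1), (1, 2), (1, 3), (1, 4), (1, 5), (1, 6), (1, 7), (6, 0), (6, 1), (6, 2), (6, 3), (6, 4), (6, 5), (6, 6), (6, 7), (7, 1), (7, 2), (7, 5), (7, 6), (8, 1), (8, 2), (8, 5), (8, 6), (9, 0), (9, 1), (9, 2), (9, 3), (9, 4), (9, 5), (9, 6), (9, 7), (14, 0), (14, 1), (14, 2), (14, 3), (14, 4), (14, 5), (14, 6), (14, 7), (15, 1), (15, 2), (15, 5), (15, 6)]
Holes: [(0, 1), (0, 2), (0, 5), (0, 6), (1, 0), (1, 1), (1, 2), (1, 3), (1, 4), (1, 5), (1, 6), (1, 7), (6, 0), (6, 1), (6, 2), (6, 3), (6, 4), (6, 5), (6, 6), (6, 7), (7, 1), (7, 2), (7, 5), (7, 6), (8, 1), (8, 2), (8, 5), (8, 6), (9, 0), (9, 1), (9, 2), (9, 3), (9, 4), (9, 5), (9, 6), (9, 7), (14, 0), (14, 1), (14, 2), (14, 3), (14, 4), (14, 5), (14, 6), (14, 7), (15, 1), (15, 2), (15, 5), (15, 6)]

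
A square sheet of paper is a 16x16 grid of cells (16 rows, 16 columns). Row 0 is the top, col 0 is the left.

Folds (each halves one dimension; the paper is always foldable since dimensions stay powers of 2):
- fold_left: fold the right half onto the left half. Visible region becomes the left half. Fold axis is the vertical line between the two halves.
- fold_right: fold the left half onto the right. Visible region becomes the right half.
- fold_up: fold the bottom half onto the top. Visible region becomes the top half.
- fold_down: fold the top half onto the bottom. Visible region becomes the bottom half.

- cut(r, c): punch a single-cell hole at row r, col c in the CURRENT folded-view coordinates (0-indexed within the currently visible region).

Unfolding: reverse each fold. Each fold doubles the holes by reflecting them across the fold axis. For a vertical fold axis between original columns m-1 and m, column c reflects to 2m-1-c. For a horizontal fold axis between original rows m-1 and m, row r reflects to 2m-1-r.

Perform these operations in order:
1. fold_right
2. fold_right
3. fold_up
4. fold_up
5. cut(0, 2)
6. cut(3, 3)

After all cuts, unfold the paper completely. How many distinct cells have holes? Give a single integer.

Answer: 32

Derivation:
Op 1 fold_right: fold axis v@8; visible region now rows[0,16) x cols[8,16) = 16x8
Op 2 fold_right: fold axis v@12; visible region now rows[0,16) x cols[12,16) = 16x4
Op 3 fold_up: fold axis h@8; visible region now rows[0,8) x cols[12,16) = 8x4
Op 4 fold_up: fold axis h@4; visible region now rows[0,4) x cols[12,16) = 4x4
Op 5 cut(0, 2): punch at orig (0,14); cuts so far [(0, 14)]; region rows[0,4) x cols[12,16) = 4x4
Op 6 cut(3, 3): punch at orig (3,15); cuts so far [(0, 14), (3, 15)]; region rows[0,4) x cols[12,16) = 4x4
Unfold 1 (reflect across h@4): 4 holes -> [(0, 14), (3, 15), (4, 15), (7, 14)]
Unfold 2 (reflect across h@8): 8 holes -> [(0, 14), (3, 15), (4, 15), (7, 14), (8, 14), (11, 15), (12, 15), (15, 14)]
Unfold 3 (reflect across v@12): 16 holes -> [(0, 9), (0, 14), (3, 8), (3, 15), (4, 8), (4, 15), (7, 9), (7, 14), (8, 9), (8, 14), (11, 8), (11, 15), (12, 8), (12, 15), (15, 9), (15, 14)]
Unfold 4 (reflect across v@8): 32 holes -> [(0, 1), (0, 6), (0, 9), (0, 14), (3, 0), (3, 7), (3, 8), (3, 15), (4, 0), (4, 7), (4, 8), (4, 15), (7, 1), (7, 6), (7, 9), (7, 14), (8, 1), (8, 6), (8, 9), (8, 14), (11, 0), (11, 7), (11, 8), (11, 15), (12, 0), (12, 7), (12, 8), (12, 15), (15, 1), (15, 6), (15, 9), (15, 14)]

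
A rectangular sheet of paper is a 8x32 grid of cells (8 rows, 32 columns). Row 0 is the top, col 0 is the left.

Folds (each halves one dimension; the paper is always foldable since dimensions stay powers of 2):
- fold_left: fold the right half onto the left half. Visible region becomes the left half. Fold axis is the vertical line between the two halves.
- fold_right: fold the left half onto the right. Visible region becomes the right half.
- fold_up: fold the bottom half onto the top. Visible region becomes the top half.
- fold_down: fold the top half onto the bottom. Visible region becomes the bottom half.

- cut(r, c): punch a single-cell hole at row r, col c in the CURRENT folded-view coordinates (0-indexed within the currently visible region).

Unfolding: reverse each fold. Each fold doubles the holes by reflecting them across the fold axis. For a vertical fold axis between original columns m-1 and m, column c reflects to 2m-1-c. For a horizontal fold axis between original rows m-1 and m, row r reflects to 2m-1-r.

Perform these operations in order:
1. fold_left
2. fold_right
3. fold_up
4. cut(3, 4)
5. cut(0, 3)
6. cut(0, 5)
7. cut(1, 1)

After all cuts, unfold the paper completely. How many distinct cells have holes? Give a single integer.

Op 1 fold_left: fold axis v@16; visible region now rows[0,8) x cols[0,16) = 8x16
Op 2 fold_right: fold axis v@8; visible region now rows[0,8) x cols[8,16) = 8x8
Op 3 fold_up: fold axis h@4; visible region now rows[0,4) x cols[8,16) = 4x8
Op 4 cut(3, 4): punch at orig (3,12); cuts so far [(3, 12)]; region rows[0,4) x cols[8,16) = 4x8
Op 5 cut(0, 3): punch at orig (0,11); cuts so far [(0, 11), (3, 12)]; region rows[0,4) x cols[8,16) = 4x8
Op 6 cut(0, 5): punch at orig (0,13); cuts so far [(0, 11), (0, 13), (3, 12)]; region rows[0,4) x cols[8,16) = 4x8
Op 7 cut(1, 1): punch at orig (1,9); cuts so far [(0, 11), (0, 13), (1, 9), (3, 12)]; region rows[0,4) x cols[8,16) = 4x8
Unfold 1 (reflect across h@4): 8 holes -> [(0, 11), (0, 13), (1, 9), (3, 12), (4, 12), (6, 9), (7, 11), (7, 13)]
Unfold 2 (reflect across v@8): 16 holes -> [(0, 2), (0, 4), (0, 11), (0, 13), (1, 6), (1, 9), (3, 3), (3, 12), (4, 3), (4, 12), (6, 6), (6, 9), (7, 2), (7, 4), (7, 11), (7, 13)]
Unfold 3 (reflect across v@16): 32 holes -> [(0, 2), (0, 4), (0, 11), (0, 13), (0, 18), (0, 20), (0, 27), (0, 29), (1, 6), (1, 9), (1, 22), (1, 25), (3, 3), (3, 12), (3, 19), (3, 28), (4, 3), (4, 12), (4, 19), (4, 28), (6, 6), (6, 9), (6, 22), (6, 25), (7, 2), (7, 4), (7, 11), (7, 13), (7, 18), (7, 20), (7, 27), (7, 29)]

Answer: 32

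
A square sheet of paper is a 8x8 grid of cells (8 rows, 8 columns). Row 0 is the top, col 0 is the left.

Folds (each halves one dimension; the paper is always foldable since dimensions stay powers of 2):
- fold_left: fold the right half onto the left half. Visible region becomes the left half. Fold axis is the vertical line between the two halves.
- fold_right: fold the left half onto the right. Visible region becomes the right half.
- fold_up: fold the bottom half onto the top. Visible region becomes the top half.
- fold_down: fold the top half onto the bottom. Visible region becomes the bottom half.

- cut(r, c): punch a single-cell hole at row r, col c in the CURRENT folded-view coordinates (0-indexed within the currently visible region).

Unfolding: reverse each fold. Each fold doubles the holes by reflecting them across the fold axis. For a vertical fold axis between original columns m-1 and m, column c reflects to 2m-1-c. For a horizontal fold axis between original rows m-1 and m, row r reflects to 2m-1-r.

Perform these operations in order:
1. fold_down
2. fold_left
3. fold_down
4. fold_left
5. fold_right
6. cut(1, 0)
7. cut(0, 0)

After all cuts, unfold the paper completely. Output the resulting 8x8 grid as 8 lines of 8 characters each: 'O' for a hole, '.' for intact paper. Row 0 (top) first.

Op 1 fold_down: fold axis h@4; visible region now rows[4,8) x cols[0,8) = 4x8
Op 2 fold_left: fold axis v@4; visible region now rows[4,8) x cols[0,4) = 4x4
Op 3 fold_down: fold axis h@6; visible region now rows[6,8) x cols[0,4) = 2x4
Op 4 fold_left: fold axis v@2; visible region now rows[6,8) x cols[0,2) = 2x2
Op 5 fold_right: fold axis v@1; visible region now rows[6,8) x cols[1,2) = 2x1
Op 6 cut(1, 0): punch at orig (7,1); cuts so far [(7, 1)]; region rows[6,8) x cols[1,2) = 2x1
Op 7 cut(0, 0): punch at orig (6,1); cuts so far [(6, 1), (7, 1)]; region rows[6,8) x cols[1,2) = 2x1
Unfold 1 (reflect across v@1): 4 holes -> [(6, 0), (6, 1), (7, 0), (7, 1)]
Unfold 2 (reflect across v@2): 8 holes -> [(6, 0), (6, 1), (6, 2), (6, 3), (7, 0), (7, 1), (7, 2), (7, 3)]
Unfold 3 (reflect across h@6): 16 holes -> [(4, 0), (4, 1), (4, 2), (4, 3), (5, 0), (5, 1), (5, 2), (5, 3), (6, 0), (6, 1), (6, 2), (6, 3), (7, 0), (7, 1), (7, 2), (7, 3)]
Unfold 4 (reflect across v@4): 32 holes -> [(4, 0), (4, 1), (4, 2), (4, 3), (4, 4), (4, 5), (4, 6), (4, 7), (5, 0), (5, 1), (5, 2), (5, 3), (5, 4), (5, 5), (5, 6), (5, 7), (6, 0), (6, 1), (6, 2), (6, 3), (6, 4), (6, 5), (6, 6), (6, 7), (7, 0), (7, 1), (7, 2), (7, 3), (7, 4), (7, 5), (7, 6), (7, 7)]
Unfold 5 (reflect across h@4): 64 holes -> [(0, 0), (0, 1), (0, 2), (0, 3), (0, 4), (0, 5), (0, 6), (0, 7), (1, 0), (1, 1), (1, 2), (1, 3), (1, 4), (1, 5), (1, 6), (1, 7), (2, 0), (2, 1), (2, 2), (2, 3), (2, 4), (2, 5), (2, 6), (2, 7), (3, 0), (3, 1), (3, 2), (3, 3), (3, 4), (3, 5), (3, 6), (3, 7), (4, 0), (4, 1), (4, 2), (4, 3), (4, 4), (4, 5), (4, 6), (4, 7), (5, 0), (5, 1), (5, 2), (5, 3), (5, 4), (5, 5), (5, 6), (5, 7), (6, 0), (6, 1), (6, 2), (6, 3), (6, 4), (6, 5), (6, 6), (6, 7), (7, 0), (7, 1), (7, 2), (7, 3), (7, 4), (7, 5), (7, 6), (7, 7)]

Answer: OOOOOOOO
OOOOOOOO
OOOOOOOO
OOOOOOOO
OOOOOOOO
OOOOOOOO
OOOOOOOO
OOOOOOOO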